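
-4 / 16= -1 / 4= -0.25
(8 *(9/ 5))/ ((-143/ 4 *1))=-288/ 715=-0.40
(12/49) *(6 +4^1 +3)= 156/49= 3.18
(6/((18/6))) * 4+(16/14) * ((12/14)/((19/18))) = 8312/931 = 8.93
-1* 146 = -146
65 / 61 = 1.07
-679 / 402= -1.69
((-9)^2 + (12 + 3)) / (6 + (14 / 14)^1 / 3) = 288 / 19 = 15.16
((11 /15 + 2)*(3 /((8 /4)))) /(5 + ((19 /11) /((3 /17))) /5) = 33 /56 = 0.59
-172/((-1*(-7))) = -24.57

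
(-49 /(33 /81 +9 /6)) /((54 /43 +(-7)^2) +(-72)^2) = -113778 /23182519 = -0.00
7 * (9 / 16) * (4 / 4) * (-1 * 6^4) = -5103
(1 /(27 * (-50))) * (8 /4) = -1 /675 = -0.00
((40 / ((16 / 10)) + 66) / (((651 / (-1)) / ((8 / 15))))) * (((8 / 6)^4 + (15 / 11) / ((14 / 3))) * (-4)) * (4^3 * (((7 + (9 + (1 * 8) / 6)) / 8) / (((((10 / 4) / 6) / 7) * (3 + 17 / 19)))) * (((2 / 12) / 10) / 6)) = 17701703552 / 10347517125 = 1.71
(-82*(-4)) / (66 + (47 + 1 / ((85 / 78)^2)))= 2369800 / 822509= 2.88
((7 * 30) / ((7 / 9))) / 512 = 135 / 256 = 0.53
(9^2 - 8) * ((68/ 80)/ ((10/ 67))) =83147/ 200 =415.74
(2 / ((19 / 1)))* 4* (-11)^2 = 50.95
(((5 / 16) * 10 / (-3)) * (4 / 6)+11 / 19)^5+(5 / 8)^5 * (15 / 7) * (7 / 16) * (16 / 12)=2284155665702803 / 19164190454710272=0.12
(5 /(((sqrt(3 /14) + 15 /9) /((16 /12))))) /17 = 1400 /5491-60 * sqrt(42) /5491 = 0.18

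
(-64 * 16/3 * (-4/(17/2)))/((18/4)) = 16384/459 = 35.69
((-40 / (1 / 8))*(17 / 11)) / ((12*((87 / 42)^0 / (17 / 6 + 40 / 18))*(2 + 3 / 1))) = -12376 / 297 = -41.67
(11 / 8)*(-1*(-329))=3619 / 8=452.38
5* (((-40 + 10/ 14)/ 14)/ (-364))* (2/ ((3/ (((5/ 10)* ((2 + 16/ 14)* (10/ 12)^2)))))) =378125/ 13484016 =0.03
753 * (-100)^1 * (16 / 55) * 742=-178792320 / 11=-16253847.27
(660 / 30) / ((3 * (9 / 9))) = 22 / 3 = 7.33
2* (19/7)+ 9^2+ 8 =661/7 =94.43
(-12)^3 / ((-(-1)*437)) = -1728 / 437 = -3.95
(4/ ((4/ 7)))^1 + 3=10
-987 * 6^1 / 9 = -658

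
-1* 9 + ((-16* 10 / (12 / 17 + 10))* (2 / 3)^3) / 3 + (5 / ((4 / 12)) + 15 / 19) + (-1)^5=604090 / 140049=4.31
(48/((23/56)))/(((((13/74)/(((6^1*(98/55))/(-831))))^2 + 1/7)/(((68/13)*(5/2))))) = 96128854671360/11737494758587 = 8.19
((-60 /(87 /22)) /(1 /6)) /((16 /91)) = -15015 /29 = -517.76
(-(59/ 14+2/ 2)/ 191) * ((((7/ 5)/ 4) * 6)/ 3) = -73/ 3820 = -0.02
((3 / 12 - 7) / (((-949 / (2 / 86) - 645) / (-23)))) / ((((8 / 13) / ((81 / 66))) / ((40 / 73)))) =-1089855 / 266287648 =-0.00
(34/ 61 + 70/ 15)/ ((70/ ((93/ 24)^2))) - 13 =-2434801/ 204960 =-11.88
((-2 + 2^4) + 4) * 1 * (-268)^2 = 1292832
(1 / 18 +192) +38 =4141 / 18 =230.06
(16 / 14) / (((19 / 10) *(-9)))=-80 / 1197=-0.07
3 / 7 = 0.43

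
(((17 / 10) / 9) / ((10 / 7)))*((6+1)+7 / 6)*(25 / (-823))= -5831 / 177768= -0.03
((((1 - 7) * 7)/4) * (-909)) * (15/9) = 31815/2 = 15907.50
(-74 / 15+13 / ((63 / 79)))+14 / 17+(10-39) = -90008 / 5355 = -16.81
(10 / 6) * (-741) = -1235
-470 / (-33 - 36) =470 / 69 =6.81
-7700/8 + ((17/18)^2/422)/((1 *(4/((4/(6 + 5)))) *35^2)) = -1773319432211/1842409800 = -962.50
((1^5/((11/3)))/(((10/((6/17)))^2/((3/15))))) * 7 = 189/397375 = 0.00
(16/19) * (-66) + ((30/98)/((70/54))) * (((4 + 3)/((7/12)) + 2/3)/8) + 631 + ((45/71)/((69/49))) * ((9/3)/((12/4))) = 24530200939/42569044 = 576.25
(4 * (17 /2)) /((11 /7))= 238 /11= 21.64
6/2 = 3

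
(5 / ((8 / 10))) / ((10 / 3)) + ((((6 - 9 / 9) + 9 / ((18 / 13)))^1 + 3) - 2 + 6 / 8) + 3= 145 / 8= 18.12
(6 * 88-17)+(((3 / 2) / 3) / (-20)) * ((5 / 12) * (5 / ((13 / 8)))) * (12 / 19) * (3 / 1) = 510.94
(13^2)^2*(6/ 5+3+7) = 1599416/ 5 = 319883.20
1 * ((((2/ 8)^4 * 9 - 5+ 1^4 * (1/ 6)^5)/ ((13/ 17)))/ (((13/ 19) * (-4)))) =99756935/ 42052608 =2.37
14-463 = -449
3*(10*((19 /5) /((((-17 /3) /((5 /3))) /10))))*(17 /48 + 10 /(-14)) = 57475 /476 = 120.75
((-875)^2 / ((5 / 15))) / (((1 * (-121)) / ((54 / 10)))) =-12403125 / 121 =-102505.17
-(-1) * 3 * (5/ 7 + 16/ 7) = 9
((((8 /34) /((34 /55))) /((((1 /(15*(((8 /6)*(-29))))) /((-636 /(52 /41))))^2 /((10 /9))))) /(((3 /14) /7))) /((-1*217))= -24462236500240000 /4542213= -5385532668.82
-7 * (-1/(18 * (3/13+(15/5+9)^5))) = 13/8318106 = 0.00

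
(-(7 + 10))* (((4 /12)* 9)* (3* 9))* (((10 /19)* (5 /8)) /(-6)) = 11475 /152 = 75.49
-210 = -210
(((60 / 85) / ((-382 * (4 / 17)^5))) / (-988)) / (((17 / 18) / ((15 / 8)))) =1989765 / 386473984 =0.01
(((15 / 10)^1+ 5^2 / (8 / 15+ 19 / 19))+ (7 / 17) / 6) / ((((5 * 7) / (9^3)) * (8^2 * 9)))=16173 / 25024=0.65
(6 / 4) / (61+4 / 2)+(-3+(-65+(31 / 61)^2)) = -10583093 / 156282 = -67.72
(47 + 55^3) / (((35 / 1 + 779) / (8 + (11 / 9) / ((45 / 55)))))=21329753 / 10989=1941.01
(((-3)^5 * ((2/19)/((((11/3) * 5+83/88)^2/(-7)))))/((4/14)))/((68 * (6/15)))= 10585080/170714867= 0.06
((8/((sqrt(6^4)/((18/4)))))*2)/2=1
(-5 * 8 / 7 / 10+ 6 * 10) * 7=416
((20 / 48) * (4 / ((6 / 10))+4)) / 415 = 8 / 747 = 0.01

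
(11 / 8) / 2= 11 / 16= 0.69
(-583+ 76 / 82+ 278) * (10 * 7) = -872690 / 41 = -21285.12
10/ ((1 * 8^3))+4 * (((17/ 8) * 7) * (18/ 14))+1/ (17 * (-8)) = 332981/ 4352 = 76.51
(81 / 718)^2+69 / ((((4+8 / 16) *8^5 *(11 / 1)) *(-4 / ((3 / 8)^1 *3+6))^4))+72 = 1753934108819175405 / 24355745923334144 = 72.01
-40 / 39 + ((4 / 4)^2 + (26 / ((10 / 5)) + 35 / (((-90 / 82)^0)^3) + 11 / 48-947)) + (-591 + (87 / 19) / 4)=-17649455 / 11856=-1488.65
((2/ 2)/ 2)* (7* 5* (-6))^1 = -105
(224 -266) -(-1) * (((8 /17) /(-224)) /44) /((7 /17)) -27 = -595057 /8624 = -69.00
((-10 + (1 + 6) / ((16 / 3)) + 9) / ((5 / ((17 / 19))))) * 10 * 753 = 64005 / 152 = 421.09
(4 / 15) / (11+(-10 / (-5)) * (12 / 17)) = 68 / 3165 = 0.02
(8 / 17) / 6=4 / 51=0.08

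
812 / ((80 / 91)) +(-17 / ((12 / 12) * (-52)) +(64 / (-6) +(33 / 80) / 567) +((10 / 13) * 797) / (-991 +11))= 1255782089 / 1375920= 912.69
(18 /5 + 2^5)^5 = 178689902368 /3125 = 57180768.76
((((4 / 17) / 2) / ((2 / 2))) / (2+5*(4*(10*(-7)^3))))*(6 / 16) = -1 / 1554888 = -0.00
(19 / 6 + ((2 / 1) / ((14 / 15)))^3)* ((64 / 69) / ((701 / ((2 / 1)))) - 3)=-3880652893 / 99543402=-38.98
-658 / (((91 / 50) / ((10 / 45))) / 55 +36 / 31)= -112189000 / 223389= -502.21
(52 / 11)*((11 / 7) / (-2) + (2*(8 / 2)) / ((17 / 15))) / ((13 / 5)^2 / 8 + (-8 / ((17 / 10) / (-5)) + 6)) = 7763600 / 7952021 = 0.98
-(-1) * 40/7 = 40/7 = 5.71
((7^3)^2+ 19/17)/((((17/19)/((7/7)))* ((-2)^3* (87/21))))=-66501729/16762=-3967.41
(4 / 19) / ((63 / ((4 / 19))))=16 / 22743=0.00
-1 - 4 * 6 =-25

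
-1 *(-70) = 70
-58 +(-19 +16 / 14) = -531 / 7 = -75.86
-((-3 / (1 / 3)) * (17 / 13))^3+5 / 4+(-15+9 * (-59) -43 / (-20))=11947424 / 10985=1087.61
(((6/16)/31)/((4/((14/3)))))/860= 7/426560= 0.00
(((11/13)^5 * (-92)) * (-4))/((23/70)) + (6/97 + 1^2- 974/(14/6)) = 17506706571/252107947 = 69.44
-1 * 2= -2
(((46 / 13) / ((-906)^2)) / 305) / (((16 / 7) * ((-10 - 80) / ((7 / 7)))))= -161 / 2343322612800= -0.00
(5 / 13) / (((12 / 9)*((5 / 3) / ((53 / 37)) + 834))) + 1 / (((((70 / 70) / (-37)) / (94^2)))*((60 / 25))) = -2821885761625 / 20715396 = -136221.67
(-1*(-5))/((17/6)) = 30/17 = 1.76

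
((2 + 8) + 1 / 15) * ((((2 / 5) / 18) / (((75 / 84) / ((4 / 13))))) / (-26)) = -8456 / 2851875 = -0.00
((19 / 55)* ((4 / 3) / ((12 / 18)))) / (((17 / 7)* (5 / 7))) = 1862 / 4675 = 0.40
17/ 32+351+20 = 11889/ 32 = 371.53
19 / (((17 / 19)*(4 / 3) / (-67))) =-72561 / 68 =-1067.07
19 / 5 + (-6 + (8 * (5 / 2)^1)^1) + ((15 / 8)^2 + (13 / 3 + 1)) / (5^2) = 87139 / 4800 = 18.15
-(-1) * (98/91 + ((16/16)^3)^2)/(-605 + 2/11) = -297/86489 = -0.00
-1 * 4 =-4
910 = 910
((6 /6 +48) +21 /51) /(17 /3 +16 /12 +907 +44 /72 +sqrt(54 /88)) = 171132885 /3167665114 - 25515*sqrt(33) /3167665114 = 0.05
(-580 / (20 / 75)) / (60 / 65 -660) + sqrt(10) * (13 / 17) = 13 * sqrt(10) / 17 + 9425 / 2856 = 5.72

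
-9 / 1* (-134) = 1206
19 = 19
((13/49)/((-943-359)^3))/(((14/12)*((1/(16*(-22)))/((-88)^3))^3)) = -44859600410909648720232448/31543932231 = -1422130889782460.00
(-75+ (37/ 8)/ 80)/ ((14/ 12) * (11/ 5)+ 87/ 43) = -6187227/ 378944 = -16.33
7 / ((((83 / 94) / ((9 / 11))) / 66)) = 35532 / 83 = 428.10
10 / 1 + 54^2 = 2926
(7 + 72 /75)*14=2786 /25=111.44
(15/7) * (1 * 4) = 8.57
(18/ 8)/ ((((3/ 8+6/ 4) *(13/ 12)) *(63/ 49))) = 0.86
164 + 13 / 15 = 2473 / 15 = 164.87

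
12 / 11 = 1.09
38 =38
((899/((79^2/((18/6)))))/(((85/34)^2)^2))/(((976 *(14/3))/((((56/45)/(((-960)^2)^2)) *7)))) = 6293/252614909952000000000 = 0.00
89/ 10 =8.90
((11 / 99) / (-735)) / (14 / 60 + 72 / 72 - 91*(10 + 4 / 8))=1 / 6312474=0.00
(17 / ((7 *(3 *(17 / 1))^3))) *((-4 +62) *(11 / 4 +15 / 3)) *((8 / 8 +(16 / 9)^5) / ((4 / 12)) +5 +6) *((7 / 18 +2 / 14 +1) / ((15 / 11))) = 1263609665813 / 2031948720270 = 0.62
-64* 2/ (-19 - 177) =32/ 49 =0.65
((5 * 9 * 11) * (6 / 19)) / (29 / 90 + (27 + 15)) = 267300 / 72371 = 3.69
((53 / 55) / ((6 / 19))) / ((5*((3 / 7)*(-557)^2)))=7049 / 1535732550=0.00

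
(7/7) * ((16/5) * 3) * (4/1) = 192/5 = 38.40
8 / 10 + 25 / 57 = 353 / 285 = 1.24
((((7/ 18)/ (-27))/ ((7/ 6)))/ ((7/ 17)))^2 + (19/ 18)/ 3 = 226811/ 642978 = 0.35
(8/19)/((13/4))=32/247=0.13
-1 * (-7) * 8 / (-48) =-7 / 6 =-1.17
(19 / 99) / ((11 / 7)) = 133 / 1089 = 0.12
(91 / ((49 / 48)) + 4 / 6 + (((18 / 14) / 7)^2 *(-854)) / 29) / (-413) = -2650360 / 12324333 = -0.22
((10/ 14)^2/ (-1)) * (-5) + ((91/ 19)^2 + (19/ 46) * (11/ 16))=335554985/ 13019104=25.77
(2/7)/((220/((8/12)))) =1/1155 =0.00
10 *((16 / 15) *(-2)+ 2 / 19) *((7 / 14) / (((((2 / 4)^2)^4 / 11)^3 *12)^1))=-3226753564672 / 171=-18869903886.97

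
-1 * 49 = -49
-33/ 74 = -0.45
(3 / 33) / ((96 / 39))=13 / 352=0.04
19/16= 1.19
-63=-63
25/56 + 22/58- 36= -57123/1624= -35.17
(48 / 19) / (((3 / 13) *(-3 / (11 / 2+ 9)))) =-3016 / 57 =-52.91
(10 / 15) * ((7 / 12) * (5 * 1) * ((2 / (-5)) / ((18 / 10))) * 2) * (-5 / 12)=0.36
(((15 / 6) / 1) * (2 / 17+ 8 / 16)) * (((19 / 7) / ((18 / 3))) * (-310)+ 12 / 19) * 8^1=-557030 / 323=-1724.55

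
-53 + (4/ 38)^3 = -363519/ 6859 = -53.00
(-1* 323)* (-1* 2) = 646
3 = 3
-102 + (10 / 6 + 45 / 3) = -256 / 3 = -85.33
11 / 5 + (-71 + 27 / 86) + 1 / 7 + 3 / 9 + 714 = 5833291 / 9030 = 645.99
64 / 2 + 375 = 407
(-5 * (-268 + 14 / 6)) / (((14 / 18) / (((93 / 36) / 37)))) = 123535 / 1036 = 119.24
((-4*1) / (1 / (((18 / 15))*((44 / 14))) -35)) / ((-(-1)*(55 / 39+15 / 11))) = 113256 / 2728075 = 0.04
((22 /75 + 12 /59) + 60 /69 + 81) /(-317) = -8382829 /32262675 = -0.26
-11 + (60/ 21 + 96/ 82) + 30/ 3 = 869/ 287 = 3.03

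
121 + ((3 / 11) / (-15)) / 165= 1098074 / 9075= 121.00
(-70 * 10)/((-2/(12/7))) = 600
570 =570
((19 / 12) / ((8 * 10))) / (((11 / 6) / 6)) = 57 / 880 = 0.06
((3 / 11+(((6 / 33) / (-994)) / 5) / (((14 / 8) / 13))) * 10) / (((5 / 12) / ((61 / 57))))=25440904 / 3635555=7.00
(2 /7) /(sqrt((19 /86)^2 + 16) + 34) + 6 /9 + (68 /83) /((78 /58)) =1.28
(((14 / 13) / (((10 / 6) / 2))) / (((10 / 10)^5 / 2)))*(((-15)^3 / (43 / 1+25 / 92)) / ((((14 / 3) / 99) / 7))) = -29935.86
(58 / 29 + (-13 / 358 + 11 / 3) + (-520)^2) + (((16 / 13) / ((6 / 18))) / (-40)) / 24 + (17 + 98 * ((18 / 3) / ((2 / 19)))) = 38536324433 / 139620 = 276008.63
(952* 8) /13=7616 /13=585.85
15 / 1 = 15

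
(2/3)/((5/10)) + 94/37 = 430/111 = 3.87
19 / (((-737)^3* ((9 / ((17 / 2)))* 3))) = -323 / 21617039862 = -0.00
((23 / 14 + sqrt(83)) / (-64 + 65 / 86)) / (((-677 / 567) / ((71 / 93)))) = 631971 / 38049431 + 54954 * sqrt(83) / 5435633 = 0.11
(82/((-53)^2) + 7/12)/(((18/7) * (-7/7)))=-144529/606744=-0.24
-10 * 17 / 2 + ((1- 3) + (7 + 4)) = -76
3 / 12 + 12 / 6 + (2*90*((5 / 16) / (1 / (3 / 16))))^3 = 1175.45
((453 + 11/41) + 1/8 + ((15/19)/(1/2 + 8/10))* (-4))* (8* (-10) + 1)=-2886289569/81016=-35626.17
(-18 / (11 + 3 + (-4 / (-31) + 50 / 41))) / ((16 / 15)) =-171585 / 156064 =-1.10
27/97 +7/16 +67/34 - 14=-298497/26384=-11.31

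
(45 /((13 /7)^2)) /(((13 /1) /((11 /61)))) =24255 /134017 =0.18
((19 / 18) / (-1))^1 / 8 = -19 / 144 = -0.13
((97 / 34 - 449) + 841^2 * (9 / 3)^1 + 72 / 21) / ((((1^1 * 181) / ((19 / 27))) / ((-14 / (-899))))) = 9592972073 / 74688021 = 128.44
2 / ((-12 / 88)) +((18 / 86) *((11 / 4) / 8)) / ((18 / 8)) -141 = -160615 / 1032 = -155.63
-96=-96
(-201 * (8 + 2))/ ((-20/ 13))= 2613/ 2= 1306.50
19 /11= 1.73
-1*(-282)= 282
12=12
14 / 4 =7 / 2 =3.50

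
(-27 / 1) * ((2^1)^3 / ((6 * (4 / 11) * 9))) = -11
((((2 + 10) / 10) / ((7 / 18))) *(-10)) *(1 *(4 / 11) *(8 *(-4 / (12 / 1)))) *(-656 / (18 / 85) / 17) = -419840 / 77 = -5452.47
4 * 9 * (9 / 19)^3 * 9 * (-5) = -1180980 / 6859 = -172.18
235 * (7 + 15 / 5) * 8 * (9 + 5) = 263200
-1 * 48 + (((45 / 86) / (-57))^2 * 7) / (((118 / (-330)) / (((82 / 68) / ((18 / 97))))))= -514284282531 / 10711863472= -48.01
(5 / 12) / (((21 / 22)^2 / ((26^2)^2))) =208972.40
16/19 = 0.84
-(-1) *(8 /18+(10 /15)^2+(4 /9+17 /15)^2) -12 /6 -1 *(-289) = 290.38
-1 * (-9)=9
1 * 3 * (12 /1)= 36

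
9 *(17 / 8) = 153 / 8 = 19.12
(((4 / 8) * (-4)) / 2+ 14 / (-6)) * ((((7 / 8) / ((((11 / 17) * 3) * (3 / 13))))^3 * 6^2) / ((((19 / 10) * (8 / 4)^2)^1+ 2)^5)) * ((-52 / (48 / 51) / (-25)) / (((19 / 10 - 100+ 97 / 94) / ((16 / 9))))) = 120174159790628125 / 270705657709798096896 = 0.00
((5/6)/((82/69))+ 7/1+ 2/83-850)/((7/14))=-11465043/6806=-1684.55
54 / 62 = 27 / 31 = 0.87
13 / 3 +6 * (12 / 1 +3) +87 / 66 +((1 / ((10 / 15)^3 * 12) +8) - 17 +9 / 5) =468509 / 5280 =88.73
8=8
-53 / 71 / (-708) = 53 / 50268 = 0.00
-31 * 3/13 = -93/13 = -7.15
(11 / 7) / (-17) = -11 / 119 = -0.09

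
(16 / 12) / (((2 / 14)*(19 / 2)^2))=112 / 1083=0.10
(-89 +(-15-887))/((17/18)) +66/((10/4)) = -86946/85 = -1022.89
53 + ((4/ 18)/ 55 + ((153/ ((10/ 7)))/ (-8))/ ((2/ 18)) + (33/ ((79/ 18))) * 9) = 117269/ 625680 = 0.19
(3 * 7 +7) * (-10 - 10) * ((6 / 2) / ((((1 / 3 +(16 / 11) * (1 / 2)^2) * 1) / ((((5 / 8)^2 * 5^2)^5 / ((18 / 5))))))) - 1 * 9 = -183582333691272821 / 3087007744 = -59469346.67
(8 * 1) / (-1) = -8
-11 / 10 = -1.10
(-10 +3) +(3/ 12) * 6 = -11/ 2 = -5.50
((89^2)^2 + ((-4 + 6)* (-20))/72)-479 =62741761.44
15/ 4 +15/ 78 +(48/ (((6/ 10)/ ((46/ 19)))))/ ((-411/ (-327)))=21391855/ 135356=158.04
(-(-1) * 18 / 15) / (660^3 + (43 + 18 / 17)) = 0.00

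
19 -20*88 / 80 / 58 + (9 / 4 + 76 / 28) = 19151 / 812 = 23.58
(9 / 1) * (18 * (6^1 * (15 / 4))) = 3645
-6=-6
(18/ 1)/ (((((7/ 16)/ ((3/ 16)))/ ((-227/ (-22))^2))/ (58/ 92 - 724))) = -382602825/ 644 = -594103.77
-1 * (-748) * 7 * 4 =20944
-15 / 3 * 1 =-5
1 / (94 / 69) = 69 / 94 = 0.73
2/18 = 1/9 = 0.11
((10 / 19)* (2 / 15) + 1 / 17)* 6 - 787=-253951 / 323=-786.23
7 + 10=17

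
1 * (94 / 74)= 47 / 37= 1.27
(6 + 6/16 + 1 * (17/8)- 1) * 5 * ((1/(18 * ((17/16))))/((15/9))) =20/17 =1.18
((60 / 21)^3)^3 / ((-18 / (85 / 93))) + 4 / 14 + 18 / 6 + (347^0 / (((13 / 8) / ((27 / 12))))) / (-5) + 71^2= 9659408516237488 / 2195437988835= 4399.76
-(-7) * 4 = 28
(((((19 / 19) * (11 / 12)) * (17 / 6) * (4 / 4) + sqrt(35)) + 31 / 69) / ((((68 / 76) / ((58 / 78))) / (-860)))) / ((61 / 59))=-27957740 * sqrt(35) / 40443- 35261699575 / 16743402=-6195.72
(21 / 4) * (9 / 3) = 63 / 4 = 15.75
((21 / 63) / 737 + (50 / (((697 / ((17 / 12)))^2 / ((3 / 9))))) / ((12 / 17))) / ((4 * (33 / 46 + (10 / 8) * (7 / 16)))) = 40609007 / 373505145354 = 0.00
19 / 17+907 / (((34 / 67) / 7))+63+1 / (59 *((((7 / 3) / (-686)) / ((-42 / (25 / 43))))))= 648708201 / 50150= 12935.36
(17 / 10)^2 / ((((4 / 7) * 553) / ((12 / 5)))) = 867 / 39500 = 0.02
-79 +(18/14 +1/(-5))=-2727/35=-77.91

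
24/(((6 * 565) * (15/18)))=24/2825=0.01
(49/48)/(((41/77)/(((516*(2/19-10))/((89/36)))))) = -274508388/69331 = -3959.39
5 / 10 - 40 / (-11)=91 / 22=4.14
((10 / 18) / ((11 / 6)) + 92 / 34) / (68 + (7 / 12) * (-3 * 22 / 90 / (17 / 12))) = 8440 / 189893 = 0.04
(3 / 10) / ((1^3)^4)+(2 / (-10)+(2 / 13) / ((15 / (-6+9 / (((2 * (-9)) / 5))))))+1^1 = 1.01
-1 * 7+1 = -6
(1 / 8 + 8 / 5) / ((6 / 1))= 23 / 80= 0.29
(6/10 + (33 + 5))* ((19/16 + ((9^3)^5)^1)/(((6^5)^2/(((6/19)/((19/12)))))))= 635791815908279779/24253655040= 26214268.11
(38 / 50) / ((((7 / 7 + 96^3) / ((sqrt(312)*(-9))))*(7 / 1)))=-342*sqrt(78) / 154828975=-0.00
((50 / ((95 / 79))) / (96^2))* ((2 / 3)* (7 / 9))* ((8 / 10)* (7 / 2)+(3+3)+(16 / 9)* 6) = 40369 / 886464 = 0.05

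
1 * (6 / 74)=3 / 37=0.08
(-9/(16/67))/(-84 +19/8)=603/1306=0.46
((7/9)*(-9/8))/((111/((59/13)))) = -413/11544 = -0.04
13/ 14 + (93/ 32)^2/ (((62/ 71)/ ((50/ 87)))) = 6.49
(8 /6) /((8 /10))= 5 /3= 1.67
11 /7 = 1.57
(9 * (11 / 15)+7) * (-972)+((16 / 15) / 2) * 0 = -66096 / 5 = -13219.20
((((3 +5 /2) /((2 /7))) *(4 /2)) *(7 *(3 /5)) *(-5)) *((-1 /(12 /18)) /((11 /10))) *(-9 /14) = -2835 /4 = -708.75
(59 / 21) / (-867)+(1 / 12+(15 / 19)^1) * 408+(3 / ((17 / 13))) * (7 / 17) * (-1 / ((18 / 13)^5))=355.92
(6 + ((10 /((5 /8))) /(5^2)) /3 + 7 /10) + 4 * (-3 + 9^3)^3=229594306637 /150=1530628710.91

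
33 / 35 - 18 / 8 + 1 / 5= -31 / 28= -1.11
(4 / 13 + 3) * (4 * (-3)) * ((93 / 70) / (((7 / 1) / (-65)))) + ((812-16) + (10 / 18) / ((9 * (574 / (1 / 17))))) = 1285.67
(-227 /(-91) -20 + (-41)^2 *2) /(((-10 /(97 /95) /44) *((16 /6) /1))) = -974221149 /172900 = -5634.59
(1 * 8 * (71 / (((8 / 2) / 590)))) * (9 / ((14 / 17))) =6409170 / 7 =915595.71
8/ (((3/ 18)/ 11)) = 528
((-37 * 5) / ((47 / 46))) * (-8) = 68080 / 47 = 1448.51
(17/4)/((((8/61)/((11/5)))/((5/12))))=11407/384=29.71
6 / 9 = 2 / 3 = 0.67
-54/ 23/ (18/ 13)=-39/ 23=-1.70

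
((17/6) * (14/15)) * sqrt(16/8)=119 * sqrt(2)/45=3.74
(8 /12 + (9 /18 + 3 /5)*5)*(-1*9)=-111 /2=-55.50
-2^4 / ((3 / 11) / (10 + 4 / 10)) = -610.13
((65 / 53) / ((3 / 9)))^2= 38025 / 2809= 13.54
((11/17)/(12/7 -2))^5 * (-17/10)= 2706784157/26726720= 101.28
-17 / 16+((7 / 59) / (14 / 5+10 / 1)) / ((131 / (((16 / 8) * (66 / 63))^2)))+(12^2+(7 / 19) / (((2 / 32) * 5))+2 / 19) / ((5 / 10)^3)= 859446348907 / 740129040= 1161.21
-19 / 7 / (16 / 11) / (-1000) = 209 / 112000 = 0.00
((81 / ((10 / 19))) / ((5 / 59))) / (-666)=-10089 / 3700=-2.73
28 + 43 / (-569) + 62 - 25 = 36942 / 569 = 64.92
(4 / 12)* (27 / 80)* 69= 621 / 80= 7.76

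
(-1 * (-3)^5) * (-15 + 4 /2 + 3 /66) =-69255 /22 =-3147.95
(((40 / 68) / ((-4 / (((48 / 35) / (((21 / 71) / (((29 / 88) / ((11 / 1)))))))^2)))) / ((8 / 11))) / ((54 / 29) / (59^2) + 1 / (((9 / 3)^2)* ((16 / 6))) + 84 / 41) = -105280956397374 / 56420453330078915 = -0.00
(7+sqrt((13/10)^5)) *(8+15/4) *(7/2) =55601 *sqrt(130)/8000+2303/8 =367.12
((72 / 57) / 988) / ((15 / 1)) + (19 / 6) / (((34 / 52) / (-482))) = -2793602008 / 1196715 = -2334.39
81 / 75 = 27 / 25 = 1.08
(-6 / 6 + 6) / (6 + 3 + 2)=5 / 11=0.45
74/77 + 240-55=14319/77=185.96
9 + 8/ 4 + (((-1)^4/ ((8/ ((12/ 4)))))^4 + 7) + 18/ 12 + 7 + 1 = 112721/ 4096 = 27.52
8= 8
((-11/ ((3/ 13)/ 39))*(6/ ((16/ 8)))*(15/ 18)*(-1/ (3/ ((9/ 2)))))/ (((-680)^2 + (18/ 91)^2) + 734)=76971895/ 5113617304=0.02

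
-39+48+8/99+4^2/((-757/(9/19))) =12916061/1423917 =9.07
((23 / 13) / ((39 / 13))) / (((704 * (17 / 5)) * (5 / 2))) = 23 / 233376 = 0.00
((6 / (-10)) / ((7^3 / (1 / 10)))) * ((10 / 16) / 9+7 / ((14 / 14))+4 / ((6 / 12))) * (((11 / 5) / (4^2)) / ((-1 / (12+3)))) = 0.01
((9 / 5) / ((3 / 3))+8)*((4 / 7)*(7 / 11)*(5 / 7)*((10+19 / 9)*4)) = 12208 / 99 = 123.31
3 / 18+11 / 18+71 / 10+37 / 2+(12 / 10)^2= 6259 / 225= 27.82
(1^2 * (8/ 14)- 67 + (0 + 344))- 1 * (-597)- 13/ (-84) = 73477/ 84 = 874.73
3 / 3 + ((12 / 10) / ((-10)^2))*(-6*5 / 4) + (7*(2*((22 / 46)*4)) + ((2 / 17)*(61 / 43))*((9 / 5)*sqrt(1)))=47064663 / 1681300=27.99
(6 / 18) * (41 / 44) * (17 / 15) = 697 / 1980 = 0.35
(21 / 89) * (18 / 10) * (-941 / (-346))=177849 / 153970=1.16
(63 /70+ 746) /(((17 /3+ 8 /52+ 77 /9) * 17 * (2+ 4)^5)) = 97097 /247052160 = 0.00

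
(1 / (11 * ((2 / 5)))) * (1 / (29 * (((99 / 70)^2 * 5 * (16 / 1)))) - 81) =-460449755 / 25012152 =-18.41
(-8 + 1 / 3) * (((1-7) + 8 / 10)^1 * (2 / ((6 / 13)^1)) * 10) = 15548 / 9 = 1727.56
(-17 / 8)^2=289 / 64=4.52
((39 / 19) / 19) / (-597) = -13 / 71839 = -0.00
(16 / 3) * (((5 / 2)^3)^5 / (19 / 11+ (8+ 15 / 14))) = 2349853515625 / 5108736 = 459967.69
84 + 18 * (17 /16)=825 /8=103.12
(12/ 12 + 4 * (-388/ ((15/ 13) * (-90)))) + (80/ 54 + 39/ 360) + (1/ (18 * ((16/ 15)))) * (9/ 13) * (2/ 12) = 364853/ 20800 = 17.54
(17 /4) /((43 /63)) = 1071 /172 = 6.23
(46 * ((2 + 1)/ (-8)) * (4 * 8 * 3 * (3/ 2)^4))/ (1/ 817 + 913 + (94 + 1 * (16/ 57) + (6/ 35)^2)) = -50342498325/ 6048854072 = -8.32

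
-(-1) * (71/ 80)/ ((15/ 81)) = 4.79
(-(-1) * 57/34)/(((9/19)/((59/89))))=21299/9078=2.35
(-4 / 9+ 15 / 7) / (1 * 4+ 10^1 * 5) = 107 / 3402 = 0.03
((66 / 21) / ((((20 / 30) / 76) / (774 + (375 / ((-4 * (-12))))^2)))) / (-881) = -134033163 / 394688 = -339.59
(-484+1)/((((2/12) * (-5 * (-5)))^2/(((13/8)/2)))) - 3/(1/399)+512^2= 652310989/2500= 260924.40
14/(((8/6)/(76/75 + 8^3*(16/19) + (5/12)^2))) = 207006709/45600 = 4539.62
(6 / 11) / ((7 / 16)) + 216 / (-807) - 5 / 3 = -42725 / 62139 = -0.69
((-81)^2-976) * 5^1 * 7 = 195475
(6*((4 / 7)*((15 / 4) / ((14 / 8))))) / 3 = 120 / 49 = 2.45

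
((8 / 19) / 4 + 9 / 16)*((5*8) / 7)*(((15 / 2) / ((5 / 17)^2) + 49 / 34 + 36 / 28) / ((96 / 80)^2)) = 38576525 / 162792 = 236.97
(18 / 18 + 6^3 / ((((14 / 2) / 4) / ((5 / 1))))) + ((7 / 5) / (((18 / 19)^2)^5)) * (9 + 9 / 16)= 142435282100321993 / 222162405212160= 641.13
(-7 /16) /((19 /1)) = -7 /304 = -0.02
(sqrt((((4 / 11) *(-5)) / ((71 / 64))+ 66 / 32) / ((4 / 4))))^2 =5293 / 12496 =0.42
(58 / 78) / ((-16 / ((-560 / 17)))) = 1015 / 663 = 1.53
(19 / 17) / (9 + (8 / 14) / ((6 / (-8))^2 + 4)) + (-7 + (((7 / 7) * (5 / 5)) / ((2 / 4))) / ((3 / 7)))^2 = 3971660 / 713439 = 5.57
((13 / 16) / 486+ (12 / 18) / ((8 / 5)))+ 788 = 6130741 / 7776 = 788.42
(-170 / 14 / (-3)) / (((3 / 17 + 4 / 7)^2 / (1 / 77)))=0.09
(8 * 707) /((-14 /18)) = -7272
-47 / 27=-1.74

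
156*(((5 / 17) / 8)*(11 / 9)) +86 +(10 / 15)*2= 9623 / 102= 94.34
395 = 395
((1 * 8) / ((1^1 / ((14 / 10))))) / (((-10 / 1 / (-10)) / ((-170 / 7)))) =-272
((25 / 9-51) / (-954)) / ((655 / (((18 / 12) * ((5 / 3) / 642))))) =217 / 722099772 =0.00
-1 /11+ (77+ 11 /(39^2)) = 1286887 /16731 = 76.92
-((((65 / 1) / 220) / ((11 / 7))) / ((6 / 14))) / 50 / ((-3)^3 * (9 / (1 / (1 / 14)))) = 4459 / 8820900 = 0.00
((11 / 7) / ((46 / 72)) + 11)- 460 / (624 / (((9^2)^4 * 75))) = -19925250870191 / 8372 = -2379986964.91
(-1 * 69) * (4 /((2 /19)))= -2622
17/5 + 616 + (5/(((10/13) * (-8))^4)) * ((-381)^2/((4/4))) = 9220068121/8192000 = 1125.50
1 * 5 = 5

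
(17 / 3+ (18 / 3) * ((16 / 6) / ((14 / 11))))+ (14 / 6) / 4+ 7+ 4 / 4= 751 / 28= 26.82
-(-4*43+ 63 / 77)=1883 / 11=171.18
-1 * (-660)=660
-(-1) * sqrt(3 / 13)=sqrt(39) / 13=0.48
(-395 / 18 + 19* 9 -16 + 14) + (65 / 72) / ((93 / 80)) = 247471 / 1674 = 147.83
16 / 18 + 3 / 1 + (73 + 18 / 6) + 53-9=1115 / 9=123.89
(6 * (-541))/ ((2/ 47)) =-76281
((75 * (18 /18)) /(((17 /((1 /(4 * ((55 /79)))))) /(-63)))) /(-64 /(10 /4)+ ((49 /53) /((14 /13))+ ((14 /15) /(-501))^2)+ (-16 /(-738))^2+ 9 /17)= 375630157778155875 /91122803857730546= 4.12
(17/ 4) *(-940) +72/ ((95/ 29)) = -377437/ 95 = -3973.02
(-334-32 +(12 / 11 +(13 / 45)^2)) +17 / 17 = -8104216 / 22275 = -363.83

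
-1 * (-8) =8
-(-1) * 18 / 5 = 18 / 5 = 3.60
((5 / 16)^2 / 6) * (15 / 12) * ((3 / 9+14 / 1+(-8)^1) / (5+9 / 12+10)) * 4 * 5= 11875 / 72576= 0.16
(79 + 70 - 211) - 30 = -92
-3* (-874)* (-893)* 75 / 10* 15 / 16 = -263412675 / 16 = -16463292.19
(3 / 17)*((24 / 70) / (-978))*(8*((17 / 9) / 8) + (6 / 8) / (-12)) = -263 / 2327640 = -0.00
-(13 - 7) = -6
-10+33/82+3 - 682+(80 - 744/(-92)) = -1132563/1886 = -600.51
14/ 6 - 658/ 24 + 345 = 3839/ 12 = 319.92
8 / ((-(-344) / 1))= 1 / 43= 0.02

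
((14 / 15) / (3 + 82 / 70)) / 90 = 49 / 19710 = 0.00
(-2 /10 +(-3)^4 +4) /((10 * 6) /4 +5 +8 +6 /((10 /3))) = 424 /149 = 2.85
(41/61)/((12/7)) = 0.39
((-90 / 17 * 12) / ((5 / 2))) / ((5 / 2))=-864 / 85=-10.16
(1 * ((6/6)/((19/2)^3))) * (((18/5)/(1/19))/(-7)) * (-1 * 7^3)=7056/1805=3.91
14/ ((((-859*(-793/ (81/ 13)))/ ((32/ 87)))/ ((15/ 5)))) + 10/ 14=1284291511/ 1797652493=0.71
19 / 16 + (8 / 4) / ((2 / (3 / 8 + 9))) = 169 / 16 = 10.56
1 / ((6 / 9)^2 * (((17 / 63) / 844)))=119637 / 17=7037.47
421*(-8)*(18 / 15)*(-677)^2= -1852382486.40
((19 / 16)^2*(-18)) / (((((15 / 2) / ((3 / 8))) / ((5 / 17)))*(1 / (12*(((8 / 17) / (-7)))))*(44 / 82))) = 399627 / 712096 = 0.56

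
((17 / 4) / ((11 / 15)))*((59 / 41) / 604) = 15045 / 1089616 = 0.01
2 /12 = 1 /6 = 0.17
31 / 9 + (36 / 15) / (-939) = 48479 / 14085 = 3.44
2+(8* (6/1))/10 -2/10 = 33/5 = 6.60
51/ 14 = 3.64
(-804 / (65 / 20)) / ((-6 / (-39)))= -1608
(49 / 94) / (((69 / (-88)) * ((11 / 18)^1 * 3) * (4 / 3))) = -294 / 1081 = -0.27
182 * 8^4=745472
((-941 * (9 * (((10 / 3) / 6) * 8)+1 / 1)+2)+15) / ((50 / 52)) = -1002664 / 25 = -40106.56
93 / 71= 1.31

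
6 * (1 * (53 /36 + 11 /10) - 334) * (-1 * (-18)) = -178971 /5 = -35794.20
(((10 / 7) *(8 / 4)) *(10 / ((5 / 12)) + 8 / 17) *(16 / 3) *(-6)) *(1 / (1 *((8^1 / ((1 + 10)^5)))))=-5359777280 / 119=-45040145.21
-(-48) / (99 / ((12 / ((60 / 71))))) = 1136 / 165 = 6.88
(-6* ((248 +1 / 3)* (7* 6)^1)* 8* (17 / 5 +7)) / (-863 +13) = 2603328 / 425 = 6125.48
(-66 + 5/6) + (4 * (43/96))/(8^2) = -33351/512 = -65.14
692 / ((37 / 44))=30448 / 37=822.92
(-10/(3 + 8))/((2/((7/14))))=-5/22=-0.23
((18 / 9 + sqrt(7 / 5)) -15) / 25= -13 / 25 + sqrt(35) / 125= -0.47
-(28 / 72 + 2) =-43 / 18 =-2.39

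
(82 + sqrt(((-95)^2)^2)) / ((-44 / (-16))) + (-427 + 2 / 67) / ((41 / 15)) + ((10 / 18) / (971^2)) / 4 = 3236313231539921 / 1025633753892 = 3155.43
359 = 359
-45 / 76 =-0.59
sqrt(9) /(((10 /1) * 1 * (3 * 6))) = 1 /60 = 0.02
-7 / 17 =-0.41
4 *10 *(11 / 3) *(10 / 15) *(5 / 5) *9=880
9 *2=18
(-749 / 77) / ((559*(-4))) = 107 / 24596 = 0.00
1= 1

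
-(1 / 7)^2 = -1 / 49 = -0.02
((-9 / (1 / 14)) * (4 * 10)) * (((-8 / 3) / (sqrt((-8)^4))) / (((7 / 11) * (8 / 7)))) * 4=1155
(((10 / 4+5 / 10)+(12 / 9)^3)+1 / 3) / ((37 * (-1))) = -154 / 999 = -0.15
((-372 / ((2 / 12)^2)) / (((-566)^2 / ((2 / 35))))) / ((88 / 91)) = -10881 / 4404895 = -0.00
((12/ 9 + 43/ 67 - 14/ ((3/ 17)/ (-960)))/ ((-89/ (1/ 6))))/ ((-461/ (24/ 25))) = 0.30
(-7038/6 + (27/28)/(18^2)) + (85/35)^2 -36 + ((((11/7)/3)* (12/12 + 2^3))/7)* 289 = -2371913/2352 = -1008.47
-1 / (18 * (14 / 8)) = -2 / 63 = -0.03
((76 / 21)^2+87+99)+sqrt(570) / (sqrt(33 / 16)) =4* sqrt(2090) / 11+87802 / 441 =215.72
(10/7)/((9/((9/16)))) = 5/56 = 0.09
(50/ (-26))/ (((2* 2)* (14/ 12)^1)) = -75/ 182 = -0.41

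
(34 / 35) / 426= 17 / 7455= 0.00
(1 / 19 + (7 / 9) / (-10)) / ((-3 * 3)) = 43 / 15390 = 0.00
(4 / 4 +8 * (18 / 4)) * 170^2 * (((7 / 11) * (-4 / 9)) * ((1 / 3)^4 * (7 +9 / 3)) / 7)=-42772000 / 8019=-5333.83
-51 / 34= -1.50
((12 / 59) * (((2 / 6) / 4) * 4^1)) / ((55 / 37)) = 148 / 3245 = 0.05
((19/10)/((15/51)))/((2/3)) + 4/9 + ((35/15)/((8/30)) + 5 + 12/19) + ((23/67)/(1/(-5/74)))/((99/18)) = 2857463189/116574975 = 24.51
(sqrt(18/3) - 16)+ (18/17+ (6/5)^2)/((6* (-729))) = -1652459/103275+ sqrt(6) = -13.55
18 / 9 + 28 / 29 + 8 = 10.97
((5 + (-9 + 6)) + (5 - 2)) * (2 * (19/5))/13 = 38/13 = 2.92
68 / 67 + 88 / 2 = 3016 / 67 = 45.01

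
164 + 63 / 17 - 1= 2834 / 17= 166.71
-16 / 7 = -2.29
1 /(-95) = -1 /95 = -0.01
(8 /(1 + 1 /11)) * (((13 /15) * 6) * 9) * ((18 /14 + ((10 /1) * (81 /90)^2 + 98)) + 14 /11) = 6526026 /175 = 37291.58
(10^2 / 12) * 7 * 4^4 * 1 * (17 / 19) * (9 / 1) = 2284800 / 19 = 120252.63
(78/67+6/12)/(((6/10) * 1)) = 1115/402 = 2.77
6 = 6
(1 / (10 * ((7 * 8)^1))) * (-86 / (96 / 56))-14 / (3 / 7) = -5241 / 160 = -32.76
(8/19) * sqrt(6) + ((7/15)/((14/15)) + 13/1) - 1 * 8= 8 * sqrt(6)/19 + 11/2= 6.53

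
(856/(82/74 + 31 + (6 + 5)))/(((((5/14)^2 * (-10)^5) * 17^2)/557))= -108052987/36012109375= -0.00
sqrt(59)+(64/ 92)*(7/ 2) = 56/ 23+sqrt(59) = 10.12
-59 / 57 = -1.04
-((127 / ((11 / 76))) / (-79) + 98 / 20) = 53939 / 8690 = 6.21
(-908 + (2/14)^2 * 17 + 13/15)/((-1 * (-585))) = -666488/429975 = -1.55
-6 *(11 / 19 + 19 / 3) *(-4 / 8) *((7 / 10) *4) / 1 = 5516 / 95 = 58.06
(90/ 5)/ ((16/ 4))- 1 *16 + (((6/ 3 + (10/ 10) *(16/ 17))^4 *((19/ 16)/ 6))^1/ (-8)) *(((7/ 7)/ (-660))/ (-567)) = -3450578724023/ 300050194752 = -11.50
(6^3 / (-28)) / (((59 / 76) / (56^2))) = -1838592 / 59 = -31162.58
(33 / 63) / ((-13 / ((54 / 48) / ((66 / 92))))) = -0.06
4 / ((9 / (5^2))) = 100 / 9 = 11.11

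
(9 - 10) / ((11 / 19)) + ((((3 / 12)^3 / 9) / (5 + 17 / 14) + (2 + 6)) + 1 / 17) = 29667613 / 4685472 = 6.33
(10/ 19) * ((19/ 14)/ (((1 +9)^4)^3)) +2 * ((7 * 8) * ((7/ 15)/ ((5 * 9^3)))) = 43904000002187/ 3061800000000000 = 0.01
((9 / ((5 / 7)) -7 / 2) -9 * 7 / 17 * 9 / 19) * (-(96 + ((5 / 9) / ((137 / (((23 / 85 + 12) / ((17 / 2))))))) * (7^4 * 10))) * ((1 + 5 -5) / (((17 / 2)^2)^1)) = -3999375736552 / 166314949695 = -24.05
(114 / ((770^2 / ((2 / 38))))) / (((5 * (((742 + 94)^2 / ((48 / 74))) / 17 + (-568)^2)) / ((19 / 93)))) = 969 / 904576795545500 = 0.00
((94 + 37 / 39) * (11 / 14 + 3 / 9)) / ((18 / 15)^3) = 3107875 / 50544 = 61.49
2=2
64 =64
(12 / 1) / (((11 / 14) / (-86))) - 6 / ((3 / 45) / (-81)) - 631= 58801 / 11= 5345.55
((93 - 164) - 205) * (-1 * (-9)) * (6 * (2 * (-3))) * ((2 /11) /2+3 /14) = 2101464 /77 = 27291.74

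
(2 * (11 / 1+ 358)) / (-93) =-246 / 31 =-7.94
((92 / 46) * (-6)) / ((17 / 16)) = -192 / 17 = -11.29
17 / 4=4.25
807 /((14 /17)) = 13719 /14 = 979.93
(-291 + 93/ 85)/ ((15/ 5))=-8214/ 85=-96.64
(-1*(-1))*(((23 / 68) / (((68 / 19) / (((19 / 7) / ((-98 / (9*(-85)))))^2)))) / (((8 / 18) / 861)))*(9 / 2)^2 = 28644833760975 / 17210368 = 1664394.03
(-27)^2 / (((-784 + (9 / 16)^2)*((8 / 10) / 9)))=-2099520 / 200623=-10.47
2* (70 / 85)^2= 392 / 289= 1.36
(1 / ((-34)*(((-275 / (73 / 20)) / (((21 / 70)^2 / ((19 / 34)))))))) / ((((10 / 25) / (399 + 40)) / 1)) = 288423 / 4180000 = 0.07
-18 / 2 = -9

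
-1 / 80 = -0.01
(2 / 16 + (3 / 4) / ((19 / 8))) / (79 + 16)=67 / 14440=0.00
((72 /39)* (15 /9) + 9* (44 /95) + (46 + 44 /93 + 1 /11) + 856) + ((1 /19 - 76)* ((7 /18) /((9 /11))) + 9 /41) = 814846531547 /932392890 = 873.93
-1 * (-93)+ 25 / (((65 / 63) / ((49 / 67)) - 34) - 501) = 30622299 / 329438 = 92.95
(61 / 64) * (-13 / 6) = -793 / 384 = -2.07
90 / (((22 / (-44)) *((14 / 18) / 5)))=-8100 / 7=-1157.14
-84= -84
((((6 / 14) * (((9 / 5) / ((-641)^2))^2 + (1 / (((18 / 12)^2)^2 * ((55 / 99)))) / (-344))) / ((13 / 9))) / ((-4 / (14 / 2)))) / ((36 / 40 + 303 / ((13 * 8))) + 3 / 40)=1688231930263 / 12232084677845255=0.00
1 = 1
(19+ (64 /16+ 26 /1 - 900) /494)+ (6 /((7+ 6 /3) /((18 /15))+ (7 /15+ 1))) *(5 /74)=17.28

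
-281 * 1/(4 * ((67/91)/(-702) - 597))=8975421/76275242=0.12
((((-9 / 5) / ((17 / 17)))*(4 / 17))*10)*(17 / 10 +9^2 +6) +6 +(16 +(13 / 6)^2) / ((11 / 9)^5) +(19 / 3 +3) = -57946902769 / 164272020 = -352.75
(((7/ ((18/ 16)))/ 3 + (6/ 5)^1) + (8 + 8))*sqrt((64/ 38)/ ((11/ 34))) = 43.98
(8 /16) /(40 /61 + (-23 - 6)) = -61 /3458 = -0.02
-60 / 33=-1.82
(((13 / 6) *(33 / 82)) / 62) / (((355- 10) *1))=143 / 3507960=0.00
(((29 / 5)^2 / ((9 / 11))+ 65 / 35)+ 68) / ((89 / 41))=51.12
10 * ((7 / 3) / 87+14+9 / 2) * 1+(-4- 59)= 31912 / 261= 122.27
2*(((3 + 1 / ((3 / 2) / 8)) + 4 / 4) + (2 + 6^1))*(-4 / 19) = -416 / 57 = -7.30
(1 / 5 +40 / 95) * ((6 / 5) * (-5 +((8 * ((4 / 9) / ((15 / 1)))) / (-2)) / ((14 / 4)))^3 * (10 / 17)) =-25404547117948 / 454304143125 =-55.92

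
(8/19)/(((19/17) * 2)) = 68/361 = 0.19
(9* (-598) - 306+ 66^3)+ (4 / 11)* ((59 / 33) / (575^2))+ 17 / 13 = 439684341919943 / 1560219375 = 281809.31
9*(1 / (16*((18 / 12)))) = 3 / 8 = 0.38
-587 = -587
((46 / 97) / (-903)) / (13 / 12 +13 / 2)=-184 / 2656927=-0.00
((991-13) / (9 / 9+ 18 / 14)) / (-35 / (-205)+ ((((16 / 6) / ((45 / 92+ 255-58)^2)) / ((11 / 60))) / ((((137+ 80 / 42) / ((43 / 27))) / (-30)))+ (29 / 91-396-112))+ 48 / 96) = -405830391502385522673 / 480888944356012182292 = -0.84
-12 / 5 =-2.40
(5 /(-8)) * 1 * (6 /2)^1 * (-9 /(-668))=-135 /5344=-0.03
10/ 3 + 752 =2266/ 3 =755.33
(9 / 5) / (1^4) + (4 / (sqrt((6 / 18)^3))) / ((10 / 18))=9 / 5 + 108 * sqrt(3) / 5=39.21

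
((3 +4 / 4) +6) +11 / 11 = 11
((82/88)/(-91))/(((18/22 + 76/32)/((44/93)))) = -3608/2378103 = -0.00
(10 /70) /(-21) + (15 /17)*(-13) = -28682 /2499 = -11.48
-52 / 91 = -4 / 7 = -0.57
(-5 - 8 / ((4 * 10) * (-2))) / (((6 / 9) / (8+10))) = -1323 / 10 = -132.30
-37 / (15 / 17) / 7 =-629 / 105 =-5.99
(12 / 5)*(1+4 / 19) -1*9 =-579 / 95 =-6.09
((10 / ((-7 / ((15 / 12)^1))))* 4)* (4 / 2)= -100 / 7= -14.29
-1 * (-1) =1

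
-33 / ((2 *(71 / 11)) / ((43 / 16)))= -15609 / 2272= -6.87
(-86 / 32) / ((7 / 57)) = -2451 / 112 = -21.88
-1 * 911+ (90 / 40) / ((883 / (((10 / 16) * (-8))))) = -3217697 / 3532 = -911.01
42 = 42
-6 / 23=-0.26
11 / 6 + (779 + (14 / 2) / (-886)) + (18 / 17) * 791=36563491 / 22593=1618.35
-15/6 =-5/2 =-2.50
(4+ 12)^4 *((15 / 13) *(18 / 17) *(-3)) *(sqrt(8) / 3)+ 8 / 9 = 8 / 9-35389440 *sqrt(2) / 221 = -226461.67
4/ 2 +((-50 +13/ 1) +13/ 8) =-267/ 8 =-33.38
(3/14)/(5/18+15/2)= 27/980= 0.03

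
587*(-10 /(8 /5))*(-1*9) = 132075 /4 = 33018.75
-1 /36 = -0.03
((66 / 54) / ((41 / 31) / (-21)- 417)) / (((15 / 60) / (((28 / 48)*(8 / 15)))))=-33418 / 9163395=-0.00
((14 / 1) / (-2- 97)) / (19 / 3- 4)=-2 / 33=-0.06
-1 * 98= -98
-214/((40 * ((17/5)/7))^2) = -5243/9248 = -0.57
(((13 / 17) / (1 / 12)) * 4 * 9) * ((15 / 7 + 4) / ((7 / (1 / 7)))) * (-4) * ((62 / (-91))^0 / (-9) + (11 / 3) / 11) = -214656 / 5831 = -36.81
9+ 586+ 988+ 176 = 1759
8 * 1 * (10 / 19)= 80 / 19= 4.21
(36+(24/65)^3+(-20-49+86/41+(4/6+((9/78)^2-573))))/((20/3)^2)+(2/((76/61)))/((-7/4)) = -34715541984083/2396048200000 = -14.49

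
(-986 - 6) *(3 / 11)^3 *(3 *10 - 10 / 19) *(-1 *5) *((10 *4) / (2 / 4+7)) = 399974400 / 25289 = 15816.14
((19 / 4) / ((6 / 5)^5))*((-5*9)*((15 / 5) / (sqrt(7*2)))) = -296875*sqrt(14) / 16128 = -68.87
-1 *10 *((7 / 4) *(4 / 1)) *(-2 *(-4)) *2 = -1120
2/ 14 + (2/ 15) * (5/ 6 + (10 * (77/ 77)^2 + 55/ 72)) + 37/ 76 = 7814/ 3591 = 2.18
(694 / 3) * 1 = 694 / 3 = 231.33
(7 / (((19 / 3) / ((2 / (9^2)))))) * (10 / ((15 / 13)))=364 / 1539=0.24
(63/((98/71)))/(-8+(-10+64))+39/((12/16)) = 34127/644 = 52.99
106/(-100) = -53/50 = -1.06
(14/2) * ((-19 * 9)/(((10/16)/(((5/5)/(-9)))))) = 1064/5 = 212.80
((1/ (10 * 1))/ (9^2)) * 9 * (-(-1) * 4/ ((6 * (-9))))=-1/ 1215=-0.00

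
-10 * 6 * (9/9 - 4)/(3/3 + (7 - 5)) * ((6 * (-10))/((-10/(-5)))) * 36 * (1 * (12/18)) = -43200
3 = 3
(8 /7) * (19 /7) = 152 /49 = 3.10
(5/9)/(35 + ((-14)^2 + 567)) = 0.00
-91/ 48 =-1.90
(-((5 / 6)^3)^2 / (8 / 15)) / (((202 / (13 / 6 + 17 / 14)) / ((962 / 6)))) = -2668046875 / 1583318016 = -1.69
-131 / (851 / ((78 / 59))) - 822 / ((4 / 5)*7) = -103322547 / 702926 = -146.99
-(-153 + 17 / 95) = 14518 / 95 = 152.82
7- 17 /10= 53 /10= 5.30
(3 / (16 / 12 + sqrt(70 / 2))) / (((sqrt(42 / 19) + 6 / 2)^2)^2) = 1172889 / ((4 + 3 * sqrt(35)) * (sqrt(798) + 57)^4) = 0.00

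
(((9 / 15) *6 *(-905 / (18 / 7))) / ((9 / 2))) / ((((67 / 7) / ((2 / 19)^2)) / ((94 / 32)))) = -416843 / 435366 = -0.96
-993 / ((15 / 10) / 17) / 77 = -11254 / 77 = -146.16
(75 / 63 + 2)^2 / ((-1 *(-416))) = 4489 / 183456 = 0.02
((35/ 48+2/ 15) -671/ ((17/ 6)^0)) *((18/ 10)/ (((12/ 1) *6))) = -53611/ 3200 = -16.75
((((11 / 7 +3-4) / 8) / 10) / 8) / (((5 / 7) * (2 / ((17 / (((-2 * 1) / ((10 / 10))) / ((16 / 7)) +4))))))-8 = -39983 / 5000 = -8.00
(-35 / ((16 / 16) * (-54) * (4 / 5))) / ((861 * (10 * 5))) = 1 / 53136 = 0.00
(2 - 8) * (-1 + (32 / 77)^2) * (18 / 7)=529740 / 41503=12.76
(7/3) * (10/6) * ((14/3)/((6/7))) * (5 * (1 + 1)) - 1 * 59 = 152.73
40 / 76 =10 / 19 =0.53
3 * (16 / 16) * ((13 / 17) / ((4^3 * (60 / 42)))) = 273 / 10880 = 0.03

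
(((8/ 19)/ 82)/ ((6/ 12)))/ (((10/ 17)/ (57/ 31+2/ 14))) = 5848/ 169043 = 0.03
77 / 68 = 1.13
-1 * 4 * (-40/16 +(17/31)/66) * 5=50980/1023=49.83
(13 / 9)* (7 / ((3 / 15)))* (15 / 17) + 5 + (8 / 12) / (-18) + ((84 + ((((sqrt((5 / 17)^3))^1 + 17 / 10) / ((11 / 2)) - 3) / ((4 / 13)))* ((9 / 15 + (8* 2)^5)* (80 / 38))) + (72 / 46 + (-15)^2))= -212979424673668 / 11032065 + 1363149580* sqrt(85) / 60401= -19097420.67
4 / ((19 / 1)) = 4 / 19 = 0.21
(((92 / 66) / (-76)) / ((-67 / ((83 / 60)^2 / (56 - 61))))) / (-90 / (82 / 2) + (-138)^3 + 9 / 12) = 6496327 / 162954440337645000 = 0.00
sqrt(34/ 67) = sqrt(2278)/ 67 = 0.71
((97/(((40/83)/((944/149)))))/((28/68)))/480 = 8075153/1251600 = 6.45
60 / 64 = 15 / 16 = 0.94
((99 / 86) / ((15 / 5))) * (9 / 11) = 27 / 86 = 0.31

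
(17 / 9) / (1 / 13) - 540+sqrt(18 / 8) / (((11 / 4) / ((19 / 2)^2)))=-92311 / 198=-466.22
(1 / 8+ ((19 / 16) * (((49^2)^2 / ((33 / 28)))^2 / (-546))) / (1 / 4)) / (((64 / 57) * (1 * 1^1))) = -1343673848789300683 / 7248384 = -185375643562.66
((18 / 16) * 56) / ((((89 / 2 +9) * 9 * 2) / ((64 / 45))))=448 / 4815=0.09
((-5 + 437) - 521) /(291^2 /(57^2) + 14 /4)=-64258 /21345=-3.01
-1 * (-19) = 19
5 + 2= 7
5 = 5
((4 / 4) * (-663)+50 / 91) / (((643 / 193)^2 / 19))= -1133.97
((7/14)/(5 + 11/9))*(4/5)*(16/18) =2/35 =0.06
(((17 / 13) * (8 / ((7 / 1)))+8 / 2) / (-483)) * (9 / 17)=-1500 / 249067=-0.01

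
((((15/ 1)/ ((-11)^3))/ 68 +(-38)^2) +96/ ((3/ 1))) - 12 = 1464.00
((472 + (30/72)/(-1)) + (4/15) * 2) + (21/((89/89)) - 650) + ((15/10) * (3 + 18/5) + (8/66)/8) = -32333/220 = -146.97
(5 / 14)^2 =25 / 196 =0.13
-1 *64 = -64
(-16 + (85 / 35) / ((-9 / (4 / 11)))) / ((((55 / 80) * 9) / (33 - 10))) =-4105408 / 68607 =-59.84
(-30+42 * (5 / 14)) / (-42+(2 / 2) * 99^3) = -5 / 323419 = -0.00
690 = 690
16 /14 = 8 /7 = 1.14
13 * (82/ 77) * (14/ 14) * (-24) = -25584/ 77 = -332.26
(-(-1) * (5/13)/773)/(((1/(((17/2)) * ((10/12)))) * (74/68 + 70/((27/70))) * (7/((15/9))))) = 108375/23578832914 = 0.00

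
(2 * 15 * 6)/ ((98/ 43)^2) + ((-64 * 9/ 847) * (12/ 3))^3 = 61788599757/ 4253517961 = 14.53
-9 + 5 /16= -139 /16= -8.69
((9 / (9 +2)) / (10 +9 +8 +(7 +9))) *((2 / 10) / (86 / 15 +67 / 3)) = 27 / 199133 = 0.00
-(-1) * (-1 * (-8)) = 8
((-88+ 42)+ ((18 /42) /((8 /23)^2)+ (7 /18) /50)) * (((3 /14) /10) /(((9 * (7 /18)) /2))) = -4278941 /8232000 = -0.52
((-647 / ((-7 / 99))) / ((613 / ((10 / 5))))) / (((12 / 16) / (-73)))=-12468984 / 4291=-2905.85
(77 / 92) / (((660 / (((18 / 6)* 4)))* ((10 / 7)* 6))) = 49 / 27600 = 0.00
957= 957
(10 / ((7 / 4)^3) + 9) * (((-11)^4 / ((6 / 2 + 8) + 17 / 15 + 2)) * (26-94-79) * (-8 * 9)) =44199275670 / 371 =119135513.94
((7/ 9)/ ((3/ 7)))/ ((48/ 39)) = 637/ 432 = 1.47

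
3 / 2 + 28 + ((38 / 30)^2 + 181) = 95447 / 450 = 212.10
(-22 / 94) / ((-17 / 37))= 407 / 799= 0.51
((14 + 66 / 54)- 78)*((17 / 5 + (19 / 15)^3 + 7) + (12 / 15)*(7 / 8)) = -10016659 / 12150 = -824.42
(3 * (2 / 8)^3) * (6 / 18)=0.02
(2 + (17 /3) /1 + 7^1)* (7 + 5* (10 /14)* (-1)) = 352 /7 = 50.29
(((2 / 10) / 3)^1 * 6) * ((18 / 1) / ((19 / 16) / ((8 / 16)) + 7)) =96 / 125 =0.77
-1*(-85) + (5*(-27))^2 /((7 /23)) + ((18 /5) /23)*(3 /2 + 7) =48274621 /805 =59968.47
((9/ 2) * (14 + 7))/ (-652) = -189/ 1304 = -0.14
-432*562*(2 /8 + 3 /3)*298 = -90437040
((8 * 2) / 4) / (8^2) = 1 / 16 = 0.06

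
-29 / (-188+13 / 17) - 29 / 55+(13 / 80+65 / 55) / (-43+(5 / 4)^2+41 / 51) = -2353611083 / 5804630205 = -0.41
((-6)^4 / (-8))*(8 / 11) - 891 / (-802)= -1029591 / 8822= -116.71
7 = 7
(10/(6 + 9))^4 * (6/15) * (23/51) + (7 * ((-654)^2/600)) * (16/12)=687129434/103275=6653.40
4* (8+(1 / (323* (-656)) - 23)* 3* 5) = -71406271 / 52972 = -1348.00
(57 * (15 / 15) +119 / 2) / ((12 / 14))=1631 / 12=135.92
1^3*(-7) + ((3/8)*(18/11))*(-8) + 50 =419/11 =38.09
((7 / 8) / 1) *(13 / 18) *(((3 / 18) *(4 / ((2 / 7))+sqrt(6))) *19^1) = 1729 *sqrt(6) / 864+12103 / 432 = 32.92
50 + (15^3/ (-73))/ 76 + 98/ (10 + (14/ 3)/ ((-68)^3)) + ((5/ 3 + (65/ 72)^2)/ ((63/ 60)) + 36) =17368746397984819/ 178040214956016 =97.56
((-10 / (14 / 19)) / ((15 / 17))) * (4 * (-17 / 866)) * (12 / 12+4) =6.04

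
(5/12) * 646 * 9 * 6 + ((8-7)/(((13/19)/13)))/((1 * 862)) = 12529189/862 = 14535.02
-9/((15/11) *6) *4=-22/5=-4.40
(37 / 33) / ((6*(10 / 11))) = 37 / 180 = 0.21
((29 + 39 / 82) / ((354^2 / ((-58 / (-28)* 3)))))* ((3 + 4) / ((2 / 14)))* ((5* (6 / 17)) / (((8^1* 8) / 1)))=2453255 / 1242243584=0.00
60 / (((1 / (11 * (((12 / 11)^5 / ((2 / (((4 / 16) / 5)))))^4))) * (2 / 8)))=44926874911493849088 / 7644886306051818286375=0.01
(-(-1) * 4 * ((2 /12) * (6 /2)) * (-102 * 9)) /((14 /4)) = -524.57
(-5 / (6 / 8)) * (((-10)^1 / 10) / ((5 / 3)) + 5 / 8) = -1 / 6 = -0.17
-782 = -782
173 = 173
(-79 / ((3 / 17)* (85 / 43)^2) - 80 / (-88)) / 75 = -1594031 / 1051875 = -1.52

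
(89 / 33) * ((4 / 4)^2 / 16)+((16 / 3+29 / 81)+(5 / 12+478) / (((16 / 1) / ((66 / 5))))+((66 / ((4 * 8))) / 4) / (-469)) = 53562402263 / 133721280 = 400.55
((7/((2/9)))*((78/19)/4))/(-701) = -2457/53276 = -0.05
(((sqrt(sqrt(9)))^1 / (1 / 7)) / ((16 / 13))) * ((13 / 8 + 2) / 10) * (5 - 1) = 2639 * sqrt(3) / 320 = 14.28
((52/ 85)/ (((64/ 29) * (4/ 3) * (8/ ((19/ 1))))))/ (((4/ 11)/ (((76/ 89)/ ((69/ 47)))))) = 70362149/ 89085440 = 0.79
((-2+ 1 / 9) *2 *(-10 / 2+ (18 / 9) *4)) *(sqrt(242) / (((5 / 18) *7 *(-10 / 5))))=1122 *sqrt(2) / 35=45.34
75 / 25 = 3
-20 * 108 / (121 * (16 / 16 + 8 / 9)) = -19440 / 2057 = -9.45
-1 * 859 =-859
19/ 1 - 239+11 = -209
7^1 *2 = 14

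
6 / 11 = 0.55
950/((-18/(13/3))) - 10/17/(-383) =-40205155/175797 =-228.70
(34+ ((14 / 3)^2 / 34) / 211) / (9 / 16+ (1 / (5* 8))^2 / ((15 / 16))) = 2195440000 / 36361419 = 60.38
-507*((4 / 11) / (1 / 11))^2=-8112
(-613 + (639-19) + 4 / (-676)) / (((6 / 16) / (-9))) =-28368 / 169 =-167.86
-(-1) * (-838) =-838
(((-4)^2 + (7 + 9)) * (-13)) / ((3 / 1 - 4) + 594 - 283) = -208 / 155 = -1.34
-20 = -20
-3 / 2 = -1.50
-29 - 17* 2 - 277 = -340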